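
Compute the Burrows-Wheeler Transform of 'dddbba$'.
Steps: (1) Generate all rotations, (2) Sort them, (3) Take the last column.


Rotations (sorted):
  0: $dddbba -> last char: a
  1: a$dddbb -> last char: b
  2: ba$dddb -> last char: b
  3: bba$ddd -> last char: d
  4: dbba$dd -> last char: d
  5: ddbba$d -> last char: d
  6: dddbba$ -> last char: $


BWT = abbddd$


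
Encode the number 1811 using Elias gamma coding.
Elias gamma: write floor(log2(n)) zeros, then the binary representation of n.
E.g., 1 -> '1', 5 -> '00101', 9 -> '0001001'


num_bits = floor(log2(1811)) + 1 = 11
leading_zeros = num_bits - 1 = 10
binary(1811) = 11100010011

Elias gamma(1811) = '0000000000' + '11100010011' = 000000000011100010011 (21 bits)


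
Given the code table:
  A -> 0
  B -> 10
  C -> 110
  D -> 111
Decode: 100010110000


Decoding:
10 -> B
0 -> A
0 -> A
10 -> B
110 -> C
0 -> A
0 -> A
0 -> A


Result: BAABCAAA


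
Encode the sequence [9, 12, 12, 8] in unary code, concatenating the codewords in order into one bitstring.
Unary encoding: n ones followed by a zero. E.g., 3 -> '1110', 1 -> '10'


Encode each number as n ones followed by a terminating 0:
  9 -> 1111111110 (10 bits)
  12 -> 1111111111110 (13 bits)
  12 -> 1111111111110 (13 bits)
  8 -> 111111110 (9 bits)
Total length = 10 + 13 + 13 + 9 = 45 bits.

Unary([9, 12, 12, 8]) = 111111111011111111111101111111111110111111110 (45 bits)


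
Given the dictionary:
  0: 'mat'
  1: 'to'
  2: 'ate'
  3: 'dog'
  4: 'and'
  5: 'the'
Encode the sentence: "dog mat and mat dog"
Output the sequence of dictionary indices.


Look up each word in the dictionary:
  'dog' -> 3
  'mat' -> 0
  'and' -> 4
  'mat' -> 0
  'dog' -> 3

Encoded: [3, 0, 4, 0, 3]


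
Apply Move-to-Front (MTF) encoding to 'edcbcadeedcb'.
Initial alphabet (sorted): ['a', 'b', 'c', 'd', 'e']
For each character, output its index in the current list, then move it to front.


MTF encoding:
'e': index 4 in ['a', 'b', 'c', 'd', 'e'] -> ['e', 'a', 'b', 'c', 'd']
'd': index 4 in ['e', 'a', 'b', 'c', 'd'] -> ['d', 'e', 'a', 'b', 'c']
'c': index 4 in ['d', 'e', 'a', 'b', 'c'] -> ['c', 'd', 'e', 'a', 'b']
'b': index 4 in ['c', 'd', 'e', 'a', 'b'] -> ['b', 'c', 'd', 'e', 'a']
'c': index 1 in ['b', 'c', 'd', 'e', 'a'] -> ['c', 'b', 'd', 'e', 'a']
'a': index 4 in ['c', 'b', 'd', 'e', 'a'] -> ['a', 'c', 'b', 'd', 'e']
'd': index 3 in ['a', 'c', 'b', 'd', 'e'] -> ['d', 'a', 'c', 'b', 'e']
'e': index 4 in ['d', 'a', 'c', 'b', 'e'] -> ['e', 'd', 'a', 'c', 'b']
'e': index 0 in ['e', 'd', 'a', 'c', 'b'] -> ['e', 'd', 'a', 'c', 'b']
'd': index 1 in ['e', 'd', 'a', 'c', 'b'] -> ['d', 'e', 'a', 'c', 'b']
'c': index 3 in ['d', 'e', 'a', 'c', 'b'] -> ['c', 'd', 'e', 'a', 'b']
'b': index 4 in ['c', 'd', 'e', 'a', 'b'] -> ['b', 'c', 'd', 'e', 'a']


Output: [4, 4, 4, 4, 1, 4, 3, 4, 0, 1, 3, 4]


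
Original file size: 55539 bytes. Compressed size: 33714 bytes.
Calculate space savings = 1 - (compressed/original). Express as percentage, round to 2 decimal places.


ratio = compressed/original = 33714/55539 = 0.607033
savings = 1 - ratio = 1 - 0.607033 = 0.392967
as a percentage: 0.392967 * 100 = 39.3%

Space savings = 1 - 33714/55539 = 39.3%


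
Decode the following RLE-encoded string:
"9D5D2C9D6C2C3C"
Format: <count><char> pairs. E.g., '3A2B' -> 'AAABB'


Expanding each <count><char> pair:
  9D -> 'DDDDDDDDD'
  5D -> 'DDDDD'
  2C -> 'CC'
  9D -> 'DDDDDDDDD'
  6C -> 'CCCCCC'
  2C -> 'CC'
  3C -> 'CCC'

Decoded = DDDDDDDDDDDDDDCCDDDDDDDDDCCCCCCCCCCC


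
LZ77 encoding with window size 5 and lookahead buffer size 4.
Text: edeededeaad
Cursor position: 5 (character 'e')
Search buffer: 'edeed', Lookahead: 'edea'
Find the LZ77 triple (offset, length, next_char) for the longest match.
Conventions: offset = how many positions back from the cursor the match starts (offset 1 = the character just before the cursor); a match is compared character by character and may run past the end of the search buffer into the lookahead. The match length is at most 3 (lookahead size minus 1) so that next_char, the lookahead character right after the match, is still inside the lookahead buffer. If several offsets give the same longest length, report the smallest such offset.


Try each offset into the search buffer:
  offset=1 (pos 4, char 'd'): match length 0
  offset=2 (pos 3, char 'e'): match length 3
  offset=3 (pos 2, char 'e'): match length 1
  offset=4 (pos 1, char 'd'): match length 0
  offset=5 (pos 0, char 'e'): match length 3
Longest match has length 3, found at offsets 2, 5; take the smallest, offset 2.
next_char = character at position 5 + 3 = 8 -> 'a'

Best match: offset=2, length=3 (matching 'ede' starting at position 3)
LZ77 triple: (2, 3, 'a')


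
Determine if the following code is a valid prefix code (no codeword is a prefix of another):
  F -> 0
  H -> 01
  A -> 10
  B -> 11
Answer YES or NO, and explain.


Checking each pair (does one codeword prefix another?):
  F='0' vs H='01': prefix -- VIOLATION

NO -- this is NOT a valid prefix code. F (0) is a prefix of H (01).


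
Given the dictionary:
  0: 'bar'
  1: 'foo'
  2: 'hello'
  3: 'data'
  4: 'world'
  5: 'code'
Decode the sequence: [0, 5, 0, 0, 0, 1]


Look up each index in the dictionary:
  0 -> 'bar'
  5 -> 'code'
  0 -> 'bar'
  0 -> 'bar'
  0 -> 'bar'
  1 -> 'foo'

Decoded: "bar code bar bar bar foo"


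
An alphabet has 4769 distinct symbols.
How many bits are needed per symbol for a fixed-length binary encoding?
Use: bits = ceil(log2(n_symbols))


log2(4769) = 12.2195
Bracket: 2^12 = 4096 < 4769 <= 2^13 = 8192
So ceil(log2(4769)) = 13

bits = ceil(log2(4769)) = ceil(12.2195) = 13 bits


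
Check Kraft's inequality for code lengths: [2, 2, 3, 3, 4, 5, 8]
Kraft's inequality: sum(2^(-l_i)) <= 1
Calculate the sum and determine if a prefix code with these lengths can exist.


Sum = 2^(-2) + 2^(-2) + 2^(-3) + 2^(-3) + 2^(-4) + 2^(-5) + 2^(-8)
    = 0.25 + 0.25 + 0.125 + 0.125 + 0.0625 + 0.03125 + 0.00390625
    = 217/256 = 0.84765625
Since 0.84765625 <= 1, Kraft's inequality IS satisfied.
A prefix code with these lengths CAN exist.

Kraft sum = 0.84765625. Satisfied.


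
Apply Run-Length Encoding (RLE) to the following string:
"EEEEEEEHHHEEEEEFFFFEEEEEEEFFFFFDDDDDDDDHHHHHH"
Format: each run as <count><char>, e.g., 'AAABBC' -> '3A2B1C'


Scanning runs left to right:
  i=0: run of 'E' x 7 -> '7E'
  i=7: run of 'H' x 3 -> '3H'
  i=10: run of 'E' x 5 -> '5E'
  i=15: run of 'F' x 4 -> '4F'
  i=19: run of 'E' x 7 -> '7E'
  i=26: run of 'F' x 5 -> '5F'
  i=31: run of 'D' x 8 -> '8D'
  i=39: run of 'H' x 6 -> '6H'

RLE = 7E3H5E4F7E5F8D6H


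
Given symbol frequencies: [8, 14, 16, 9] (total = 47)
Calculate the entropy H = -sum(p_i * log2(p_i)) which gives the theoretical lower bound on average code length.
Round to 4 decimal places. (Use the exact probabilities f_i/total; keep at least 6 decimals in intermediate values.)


Per-symbol terms -p_i * log2(p_i) with p_i = f_i/47:
  p = 8/47 = 0.170213: log2(p) = -2.554589, -p*log2(p) = 0.434824
  p = 14/47 = 0.297872: log2(p) = -1.747234, -p*log2(p) = 0.520453
  p = 16/47 = 0.340426: log2(p) = -1.554589, -p*log2(p) = 0.529222
  p = 9/47 = 0.191489: log2(p) = -2.384664, -p*log2(p) = 0.456638
H = 0.434824 + 0.520453 + 0.529222 + 0.456638 = 1.941137

H = 1.9411 bits/symbol


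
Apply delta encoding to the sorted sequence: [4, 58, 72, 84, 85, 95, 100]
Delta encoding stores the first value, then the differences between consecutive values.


First value: 4
Deltas:
  58 - 4 = 54
  72 - 58 = 14
  84 - 72 = 12
  85 - 84 = 1
  95 - 85 = 10
  100 - 95 = 5


Delta encoded: [4, 54, 14, 12, 1, 10, 5]


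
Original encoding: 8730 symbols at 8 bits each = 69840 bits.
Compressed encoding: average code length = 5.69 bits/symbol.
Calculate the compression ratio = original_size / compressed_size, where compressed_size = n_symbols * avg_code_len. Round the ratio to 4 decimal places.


original_size = n_symbols * orig_bits = 8730 * 8 = 69840 bits
compressed_size = n_symbols * avg_code_len = 8730 * 5.69 = 49673.7 bits
ratio = original_size / compressed_size = 69840 / 49673.7 = 1.406

Compression ratio = 1.406


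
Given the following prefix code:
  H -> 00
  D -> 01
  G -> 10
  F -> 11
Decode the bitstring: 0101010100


Decoding step by step:
Bits 01 -> D
Bits 01 -> D
Bits 01 -> D
Bits 01 -> D
Bits 00 -> H


Decoded message: DDDDH


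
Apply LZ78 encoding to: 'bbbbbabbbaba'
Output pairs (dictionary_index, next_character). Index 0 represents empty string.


LZ78 encoding steps:
Dictionary: {0: ''}
Step 1: w='' (idx 0), next='b' -> output (0, 'b'), add 'b' as idx 1
Step 2: w='b' (idx 1), next='b' -> output (1, 'b'), add 'bb' as idx 2
Step 3: w='bb' (idx 2), next='a' -> output (2, 'a'), add 'bba' as idx 3
Step 4: w='bb' (idx 2), next='b' -> output (2, 'b'), add 'bbb' as idx 4
Step 5: w='' (idx 0), next='a' -> output (0, 'a'), add 'a' as idx 5
Step 6: w='b' (idx 1), next='a' -> output (1, 'a'), add 'ba' as idx 6


Encoded: [(0, 'b'), (1, 'b'), (2, 'a'), (2, 'b'), (0, 'a'), (1, 'a')]


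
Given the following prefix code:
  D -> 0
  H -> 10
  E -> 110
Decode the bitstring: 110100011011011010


Decoding step by step:
Bits 110 -> E
Bits 10 -> H
Bits 0 -> D
Bits 0 -> D
Bits 110 -> E
Bits 110 -> E
Bits 110 -> E
Bits 10 -> H


Decoded message: EHDDEEEH


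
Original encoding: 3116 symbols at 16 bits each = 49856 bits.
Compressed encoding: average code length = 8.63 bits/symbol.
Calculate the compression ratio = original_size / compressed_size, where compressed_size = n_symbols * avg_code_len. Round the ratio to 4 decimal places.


original_size = n_symbols * orig_bits = 3116 * 16 = 49856 bits
compressed_size = n_symbols * avg_code_len = 3116 * 8.63 = 26891.08 bits
ratio = original_size / compressed_size = 49856 / 26891.08 = 1.854

Compression ratio = 1.854


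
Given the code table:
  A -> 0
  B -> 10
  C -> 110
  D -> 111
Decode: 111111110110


Decoding:
111 -> D
111 -> D
110 -> C
110 -> C


Result: DDCC


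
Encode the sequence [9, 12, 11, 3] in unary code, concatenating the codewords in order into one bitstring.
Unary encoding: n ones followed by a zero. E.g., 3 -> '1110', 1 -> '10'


Encode each number as n ones followed by a terminating 0:
  9 -> 1111111110 (10 bits)
  12 -> 1111111111110 (13 bits)
  11 -> 111111111110 (12 bits)
  3 -> 1110 (4 bits)
Total length = 10 + 13 + 12 + 4 = 39 bits.

Unary([9, 12, 11, 3]) = 111111111011111111111101111111111101110 (39 bits)


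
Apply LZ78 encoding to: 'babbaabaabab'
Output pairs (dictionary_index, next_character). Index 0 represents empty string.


LZ78 encoding steps:
Dictionary: {0: ''}
Step 1: w='' (idx 0), next='b' -> output (0, 'b'), add 'b' as idx 1
Step 2: w='' (idx 0), next='a' -> output (0, 'a'), add 'a' as idx 2
Step 3: w='b' (idx 1), next='b' -> output (1, 'b'), add 'bb' as idx 3
Step 4: w='a' (idx 2), next='a' -> output (2, 'a'), add 'aa' as idx 4
Step 5: w='b' (idx 1), next='a' -> output (1, 'a'), add 'ba' as idx 5
Step 6: w='a' (idx 2), next='b' -> output (2, 'b'), add 'ab' as idx 6
Step 7: w='ab' (idx 6), end of input -> output (6, '')


Encoded: [(0, 'b'), (0, 'a'), (1, 'b'), (2, 'a'), (1, 'a'), (2, 'b'), (6, '')]


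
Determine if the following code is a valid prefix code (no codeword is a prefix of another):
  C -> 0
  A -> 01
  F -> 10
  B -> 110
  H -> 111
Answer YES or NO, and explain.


Checking each pair (does one codeword prefix another?):
  C='0' vs A='01': prefix -- VIOLATION

NO -- this is NOT a valid prefix code. C (0) is a prefix of A (01).


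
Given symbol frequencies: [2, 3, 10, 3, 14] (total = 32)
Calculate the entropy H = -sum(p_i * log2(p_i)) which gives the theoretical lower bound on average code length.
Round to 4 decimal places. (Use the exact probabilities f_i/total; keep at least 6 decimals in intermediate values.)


Per-symbol terms -p_i * log2(p_i) with p_i = f_i/32:
  p = 2/32 = 0.062500: log2(p) = -4.000000, -p*log2(p) = 0.250000
  p = 3/32 = 0.093750: log2(p) = -3.415037, -p*log2(p) = 0.320160
  p = 10/32 = 0.312500: log2(p) = -1.678072, -p*log2(p) = 0.524397
  p = 3/32 = 0.093750: log2(p) = -3.415037, -p*log2(p) = 0.320160
  p = 14/32 = 0.437500: log2(p) = -1.192645, -p*log2(p) = 0.521782
H = 0.250000 + 0.320160 + 0.524397 + 0.320160 + 0.521782 = 1.936499

H = 1.9365 bits/symbol


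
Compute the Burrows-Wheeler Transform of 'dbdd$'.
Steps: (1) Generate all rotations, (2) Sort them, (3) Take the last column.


Rotations (sorted):
  0: $dbdd -> last char: d
  1: bdd$d -> last char: d
  2: d$dbd -> last char: d
  3: dbdd$ -> last char: $
  4: dd$db -> last char: b


BWT = ddd$b


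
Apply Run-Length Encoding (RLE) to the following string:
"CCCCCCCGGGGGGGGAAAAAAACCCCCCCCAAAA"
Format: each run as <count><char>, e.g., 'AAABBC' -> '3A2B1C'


Scanning runs left to right:
  i=0: run of 'C' x 7 -> '7C'
  i=7: run of 'G' x 8 -> '8G'
  i=15: run of 'A' x 7 -> '7A'
  i=22: run of 'C' x 8 -> '8C'
  i=30: run of 'A' x 4 -> '4A'

RLE = 7C8G7A8C4A


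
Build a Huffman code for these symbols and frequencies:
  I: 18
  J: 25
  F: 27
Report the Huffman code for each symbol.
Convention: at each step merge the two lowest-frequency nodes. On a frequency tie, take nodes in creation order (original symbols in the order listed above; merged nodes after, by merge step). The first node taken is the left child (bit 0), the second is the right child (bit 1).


Huffman tree construction:
Step 1: Merge I(18) + J(25) = 43
Step 2: Merge F(27) + (I+J)(43) = 70
Read each symbol's code off the tree from the root (left child = 0, right child = 1).

Codes:
  I: 10 (length 2)
  J: 11 (length 2)
  F: 0 (length 1)
Average code length: 113/70 = 1.6143 bits/symbol


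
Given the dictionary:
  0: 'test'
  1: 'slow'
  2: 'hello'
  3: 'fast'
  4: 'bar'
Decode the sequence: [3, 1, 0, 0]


Look up each index in the dictionary:
  3 -> 'fast'
  1 -> 'slow'
  0 -> 'test'
  0 -> 'test'

Decoded: "fast slow test test"


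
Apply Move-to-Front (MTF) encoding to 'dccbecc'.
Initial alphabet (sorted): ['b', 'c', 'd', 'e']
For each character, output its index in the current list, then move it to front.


MTF encoding:
'd': index 2 in ['b', 'c', 'd', 'e'] -> ['d', 'b', 'c', 'e']
'c': index 2 in ['d', 'b', 'c', 'e'] -> ['c', 'd', 'b', 'e']
'c': index 0 in ['c', 'd', 'b', 'e'] -> ['c', 'd', 'b', 'e']
'b': index 2 in ['c', 'd', 'b', 'e'] -> ['b', 'c', 'd', 'e']
'e': index 3 in ['b', 'c', 'd', 'e'] -> ['e', 'b', 'c', 'd']
'c': index 2 in ['e', 'b', 'c', 'd'] -> ['c', 'e', 'b', 'd']
'c': index 0 in ['c', 'e', 'b', 'd'] -> ['c', 'e', 'b', 'd']


Output: [2, 2, 0, 2, 3, 2, 0]


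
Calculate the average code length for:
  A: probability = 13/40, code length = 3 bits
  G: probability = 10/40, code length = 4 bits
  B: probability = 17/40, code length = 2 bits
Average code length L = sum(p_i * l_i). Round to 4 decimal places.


Weighted contributions p_i * l_i:
  A: (13/40) * 3 = 39/40
  G: (10/40) * 4 = 40/40
  B: (17/40) * 2 = 34/40
Sum = (39 + 40 + 34)/40 = 113/40

L = 113/40 = 2.8250 bits/symbol


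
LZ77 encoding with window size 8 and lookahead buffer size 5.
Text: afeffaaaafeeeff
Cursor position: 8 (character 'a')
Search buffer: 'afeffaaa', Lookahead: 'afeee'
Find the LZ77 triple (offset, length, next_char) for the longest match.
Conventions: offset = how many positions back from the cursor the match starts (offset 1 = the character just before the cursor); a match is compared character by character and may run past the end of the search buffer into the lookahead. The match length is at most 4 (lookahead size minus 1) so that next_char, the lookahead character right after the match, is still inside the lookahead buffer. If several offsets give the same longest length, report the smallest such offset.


Try each offset into the search buffer:
  offset=1 (pos 7, char 'a'): match length 1
  offset=2 (pos 6, char 'a'): match length 1
  offset=3 (pos 5, char 'a'): match length 1
  offset=4 (pos 4, char 'f'): match length 0
  offset=5 (pos 3, char 'f'): match length 0
  offset=6 (pos 2, char 'e'): match length 0
  offset=7 (pos 1, char 'f'): match length 0
  offset=8 (pos 0, char 'a'): match length 3
Longest match has length 3 at offset 8.
next_char = character at position 8 + 3 = 11 -> 'e'

Best match: offset=8, length=3 (matching 'afe' starting at position 0)
LZ77 triple: (8, 3, 'e')


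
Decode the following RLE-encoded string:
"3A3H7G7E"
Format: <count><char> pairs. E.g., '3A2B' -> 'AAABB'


Expanding each <count><char> pair:
  3A -> 'AAA'
  3H -> 'HHH'
  7G -> 'GGGGGGG'
  7E -> 'EEEEEEE'

Decoded = AAAHHHGGGGGGGEEEEEEE


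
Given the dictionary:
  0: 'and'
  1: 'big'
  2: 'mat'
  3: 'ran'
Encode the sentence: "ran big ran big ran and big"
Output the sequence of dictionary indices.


Look up each word in the dictionary:
  'ran' -> 3
  'big' -> 1
  'ran' -> 3
  'big' -> 1
  'ran' -> 3
  'and' -> 0
  'big' -> 1

Encoded: [3, 1, 3, 1, 3, 0, 1]


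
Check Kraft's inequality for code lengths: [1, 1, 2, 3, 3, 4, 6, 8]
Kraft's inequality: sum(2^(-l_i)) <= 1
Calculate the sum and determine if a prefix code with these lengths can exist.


Sum = 2^(-1) + 2^(-1) + 2^(-2) + 2^(-3) + 2^(-3) + 2^(-4) + 2^(-6) + 2^(-8)
    = 0.5 + 0.5 + 0.25 + 0.125 + 0.125 + 0.0625 + 0.015625 + 0.00390625
    = 405/256 = 1.58203125
Since 1.58203125 > 1, Kraft's inequality is NOT satisfied.
A prefix code with these lengths CANNOT exist.

Kraft sum = 1.58203125. Not satisfied.


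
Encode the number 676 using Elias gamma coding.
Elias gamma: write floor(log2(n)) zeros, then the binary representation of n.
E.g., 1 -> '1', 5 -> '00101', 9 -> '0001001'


num_bits = floor(log2(676)) + 1 = 10
leading_zeros = num_bits - 1 = 9
binary(676) = 1010100100

Elias gamma(676) = '000000000' + '1010100100' = 0000000001010100100 (19 bits)


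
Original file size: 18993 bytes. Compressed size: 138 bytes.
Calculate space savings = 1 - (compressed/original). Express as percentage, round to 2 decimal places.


ratio = compressed/original = 138/18993 = 0.007266
savings = 1 - ratio = 1 - 0.007266 = 0.992734
as a percentage: 0.992734 * 100 = 99.27%

Space savings = 1 - 138/18993 = 99.27%


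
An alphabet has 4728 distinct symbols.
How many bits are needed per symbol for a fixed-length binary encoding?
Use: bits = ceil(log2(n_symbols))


log2(4728) = 12.207
Bracket: 2^12 = 4096 < 4728 <= 2^13 = 8192
So ceil(log2(4728)) = 13

bits = ceil(log2(4728)) = ceil(12.207) = 13 bits


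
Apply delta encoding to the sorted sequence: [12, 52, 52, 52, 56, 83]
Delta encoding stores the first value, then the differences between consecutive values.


First value: 12
Deltas:
  52 - 12 = 40
  52 - 52 = 0
  52 - 52 = 0
  56 - 52 = 4
  83 - 56 = 27


Delta encoded: [12, 40, 0, 0, 4, 27]


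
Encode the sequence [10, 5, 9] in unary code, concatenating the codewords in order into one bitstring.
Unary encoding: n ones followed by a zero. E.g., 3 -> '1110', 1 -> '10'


Encode each number as n ones followed by a terminating 0:
  10 -> 11111111110 (11 bits)
  5 -> 111110 (6 bits)
  9 -> 1111111110 (10 bits)
Total length = 11 + 6 + 10 = 27 bits.

Unary([10, 5, 9]) = 111111111101111101111111110 (27 bits)


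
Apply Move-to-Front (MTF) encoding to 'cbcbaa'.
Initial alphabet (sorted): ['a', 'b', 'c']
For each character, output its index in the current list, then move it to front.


MTF encoding:
'c': index 2 in ['a', 'b', 'c'] -> ['c', 'a', 'b']
'b': index 2 in ['c', 'a', 'b'] -> ['b', 'c', 'a']
'c': index 1 in ['b', 'c', 'a'] -> ['c', 'b', 'a']
'b': index 1 in ['c', 'b', 'a'] -> ['b', 'c', 'a']
'a': index 2 in ['b', 'c', 'a'] -> ['a', 'b', 'c']
'a': index 0 in ['a', 'b', 'c'] -> ['a', 'b', 'c']


Output: [2, 2, 1, 1, 2, 0]


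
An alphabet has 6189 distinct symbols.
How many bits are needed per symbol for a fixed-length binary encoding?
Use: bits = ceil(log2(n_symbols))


log2(6189) = 12.5955
Bracket: 2^12 = 4096 < 6189 <= 2^13 = 8192
So ceil(log2(6189)) = 13

bits = ceil(log2(6189)) = ceil(12.5955) = 13 bits


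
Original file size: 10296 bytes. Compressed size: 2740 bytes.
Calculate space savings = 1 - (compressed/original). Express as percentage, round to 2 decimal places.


ratio = compressed/original = 2740/10296 = 0.266123
savings = 1 - ratio = 1 - 0.266123 = 0.733877
as a percentage: 0.733877 * 100 = 73.39%

Space savings = 1 - 2740/10296 = 73.39%


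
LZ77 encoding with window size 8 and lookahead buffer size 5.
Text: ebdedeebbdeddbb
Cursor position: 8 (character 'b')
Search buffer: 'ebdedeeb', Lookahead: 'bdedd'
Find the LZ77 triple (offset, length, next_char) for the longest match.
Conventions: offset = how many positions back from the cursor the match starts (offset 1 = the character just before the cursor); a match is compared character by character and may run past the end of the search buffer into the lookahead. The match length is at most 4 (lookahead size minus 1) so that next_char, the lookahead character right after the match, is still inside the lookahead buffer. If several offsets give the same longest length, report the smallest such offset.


Try each offset into the search buffer:
  offset=1 (pos 7, char 'b'): match length 1
  offset=2 (pos 6, char 'e'): match length 0
  offset=3 (pos 5, char 'e'): match length 0
  offset=4 (pos 4, char 'd'): match length 0
  offset=5 (pos 3, char 'e'): match length 0
  offset=6 (pos 2, char 'd'): match length 0
  offset=7 (pos 1, char 'b'): match length 4
  offset=8 (pos 0, char 'e'): match length 0
Longest match has length 4 at offset 7.
next_char = character at position 8 + 4 = 12 -> 'd'

Best match: offset=7, length=4 (matching 'bded' starting at position 1)
LZ77 triple: (7, 4, 'd')


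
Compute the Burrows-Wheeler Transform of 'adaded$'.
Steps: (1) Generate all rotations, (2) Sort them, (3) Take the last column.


Rotations (sorted):
  0: $adaded -> last char: d
  1: adaded$ -> last char: $
  2: aded$ad -> last char: d
  3: d$adade -> last char: e
  4: daded$a -> last char: a
  5: ded$ada -> last char: a
  6: ed$adad -> last char: d


BWT = d$deaad


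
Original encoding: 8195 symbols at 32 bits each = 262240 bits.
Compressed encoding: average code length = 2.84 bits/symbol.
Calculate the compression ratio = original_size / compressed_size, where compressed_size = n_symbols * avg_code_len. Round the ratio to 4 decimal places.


original_size = n_symbols * orig_bits = 8195 * 32 = 262240 bits
compressed_size = n_symbols * avg_code_len = 8195 * 2.84 = 23273.8 bits
ratio = original_size / compressed_size = 262240 / 23273.8 = 11.2676

Compression ratio = 11.2676


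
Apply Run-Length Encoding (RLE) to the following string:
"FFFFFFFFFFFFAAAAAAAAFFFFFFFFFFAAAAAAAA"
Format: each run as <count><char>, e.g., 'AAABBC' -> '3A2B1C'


Scanning runs left to right:
  i=0: run of 'F' x 12 -> '12F'
  i=12: run of 'A' x 8 -> '8A'
  i=20: run of 'F' x 10 -> '10F'
  i=30: run of 'A' x 8 -> '8A'

RLE = 12F8A10F8A


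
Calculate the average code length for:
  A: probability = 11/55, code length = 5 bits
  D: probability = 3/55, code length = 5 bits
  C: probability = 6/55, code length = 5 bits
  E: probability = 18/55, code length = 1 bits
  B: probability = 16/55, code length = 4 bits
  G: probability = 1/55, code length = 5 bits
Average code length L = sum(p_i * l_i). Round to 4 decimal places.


Weighted contributions p_i * l_i:
  A: (11/55) * 5 = 55/55
  D: (3/55) * 5 = 15/55
  C: (6/55) * 5 = 30/55
  E: (18/55) * 1 = 18/55
  B: (16/55) * 4 = 64/55
  G: (1/55) * 5 = 5/55
Sum = (55 + 15 + 30 + 18 + 64 + 5)/55 = 187/55

L = 187/55 = 3.4000 bits/symbol


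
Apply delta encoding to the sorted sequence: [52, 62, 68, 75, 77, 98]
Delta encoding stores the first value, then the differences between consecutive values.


First value: 52
Deltas:
  62 - 52 = 10
  68 - 62 = 6
  75 - 68 = 7
  77 - 75 = 2
  98 - 77 = 21


Delta encoded: [52, 10, 6, 7, 2, 21]


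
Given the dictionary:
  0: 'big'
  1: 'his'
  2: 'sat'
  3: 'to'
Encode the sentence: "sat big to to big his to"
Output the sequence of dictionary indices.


Look up each word in the dictionary:
  'sat' -> 2
  'big' -> 0
  'to' -> 3
  'to' -> 3
  'big' -> 0
  'his' -> 1
  'to' -> 3

Encoded: [2, 0, 3, 3, 0, 1, 3]


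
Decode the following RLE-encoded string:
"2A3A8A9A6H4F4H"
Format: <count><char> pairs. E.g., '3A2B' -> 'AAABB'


Expanding each <count><char> pair:
  2A -> 'AA'
  3A -> 'AAA'
  8A -> 'AAAAAAAA'
  9A -> 'AAAAAAAAA'
  6H -> 'HHHHHH'
  4F -> 'FFFF'
  4H -> 'HHHH'

Decoded = AAAAAAAAAAAAAAAAAAAAAAHHHHHHFFFFHHHH


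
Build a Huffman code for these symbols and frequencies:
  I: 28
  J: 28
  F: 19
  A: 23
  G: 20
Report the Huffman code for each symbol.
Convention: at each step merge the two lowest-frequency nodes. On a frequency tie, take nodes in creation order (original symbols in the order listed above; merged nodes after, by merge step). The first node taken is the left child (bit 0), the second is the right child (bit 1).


Huffman tree construction:
Step 1: Merge F(19) + G(20) = 39
Step 2: Merge A(23) + I(28) = 51
Step 3: Merge J(28) + (F+G)(39) = 67
Step 4: Merge (A+I)(51) + (J+(F+G))(67) = 118
Read each symbol's code off the tree from the root (left child = 0, right child = 1).

Codes:
  I: 01 (length 2)
  J: 10 (length 2)
  F: 110 (length 3)
  A: 00 (length 2)
  G: 111 (length 3)
Average code length: 275/118 = 2.3305 bits/symbol


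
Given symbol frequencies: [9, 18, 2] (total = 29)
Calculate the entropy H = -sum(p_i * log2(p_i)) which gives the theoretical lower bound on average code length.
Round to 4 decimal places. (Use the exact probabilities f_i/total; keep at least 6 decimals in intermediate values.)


Per-symbol terms -p_i * log2(p_i) with p_i = f_i/29:
  p = 9/29 = 0.310345: log2(p) = -1.688056, -p*log2(p) = 0.523879
  p = 18/29 = 0.620690: log2(p) = -0.688056, -p*log2(p) = 0.427069
  p = 2/29 = 0.068966: log2(p) = -3.857981, -p*log2(p) = 0.266068
H = 0.523879 + 0.427069 + 0.266068 = 1.217016

H = 1.217 bits/symbol


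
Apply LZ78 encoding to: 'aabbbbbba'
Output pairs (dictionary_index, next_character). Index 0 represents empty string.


LZ78 encoding steps:
Dictionary: {0: ''}
Step 1: w='' (idx 0), next='a' -> output (0, 'a'), add 'a' as idx 1
Step 2: w='a' (idx 1), next='b' -> output (1, 'b'), add 'ab' as idx 2
Step 3: w='' (idx 0), next='b' -> output (0, 'b'), add 'b' as idx 3
Step 4: w='b' (idx 3), next='b' -> output (3, 'b'), add 'bb' as idx 4
Step 5: w='bb' (idx 4), next='a' -> output (4, 'a'), add 'bba' as idx 5


Encoded: [(0, 'a'), (1, 'b'), (0, 'b'), (3, 'b'), (4, 'a')]


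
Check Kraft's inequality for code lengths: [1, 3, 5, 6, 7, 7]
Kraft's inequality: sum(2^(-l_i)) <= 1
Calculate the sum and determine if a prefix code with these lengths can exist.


Sum = 2^(-1) + 2^(-3) + 2^(-5) + 2^(-6) + 2^(-7) + 2^(-7)
    = 0.5 + 0.125 + 0.03125 + 0.015625 + 0.0078125 + 0.0078125
    = 88/128 = 0.6875
Since 0.6875 <= 1, Kraft's inequality IS satisfied.
A prefix code with these lengths CAN exist.

Kraft sum = 0.6875. Satisfied.


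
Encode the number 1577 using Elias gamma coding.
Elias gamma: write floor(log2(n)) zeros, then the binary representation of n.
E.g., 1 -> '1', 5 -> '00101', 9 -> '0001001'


num_bits = floor(log2(1577)) + 1 = 11
leading_zeros = num_bits - 1 = 10
binary(1577) = 11000101001

Elias gamma(1577) = '0000000000' + '11000101001' = 000000000011000101001 (21 bits)


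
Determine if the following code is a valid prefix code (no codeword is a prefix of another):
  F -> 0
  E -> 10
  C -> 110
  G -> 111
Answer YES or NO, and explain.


Checking each pair (does one codeword prefix another?):
  F='0' vs E='10': no prefix
  F='0' vs C='110': no prefix
  F='0' vs G='111': no prefix
  E='10' vs F='0': no prefix
  E='10' vs C='110': no prefix
  E='10' vs G='111': no prefix
  C='110' vs F='0': no prefix
  C='110' vs E='10': no prefix
  C='110' vs G='111': no prefix
  G='111' vs F='0': no prefix
  G='111' vs E='10': no prefix
  G='111' vs C='110': no prefix
No violation found over all pairs.

YES -- this is a valid prefix code. No codeword is a prefix of any other codeword.


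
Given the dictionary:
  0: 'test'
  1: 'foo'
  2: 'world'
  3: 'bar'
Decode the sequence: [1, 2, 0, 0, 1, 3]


Look up each index in the dictionary:
  1 -> 'foo'
  2 -> 'world'
  0 -> 'test'
  0 -> 'test'
  1 -> 'foo'
  3 -> 'bar'

Decoded: "foo world test test foo bar"


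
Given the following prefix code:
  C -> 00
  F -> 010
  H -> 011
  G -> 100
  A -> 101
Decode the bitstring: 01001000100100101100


Decoding step by step:
Bits 010 -> F
Bits 010 -> F
Bits 00 -> C
Bits 100 -> G
Bits 100 -> G
Bits 101 -> A
Bits 100 -> G


Decoded message: FFCGGAG


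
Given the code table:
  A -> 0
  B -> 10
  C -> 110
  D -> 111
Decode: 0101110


Decoding:
0 -> A
10 -> B
111 -> D
0 -> A


Result: ABDA


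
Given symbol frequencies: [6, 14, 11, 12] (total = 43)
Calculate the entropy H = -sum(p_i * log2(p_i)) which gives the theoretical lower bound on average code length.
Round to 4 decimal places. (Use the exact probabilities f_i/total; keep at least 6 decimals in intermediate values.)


Per-symbol terms -p_i * log2(p_i) with p_i = f_i/43:
  p = 6/43 = 0.139535: log2(p) = -2.841302, -p*log2(p) = 0.396461
  p = 14/43 = 0.325581: log2(p) = -1.618910, -p*log2(p) = 0.527087
  p = 11/43 = 0.255814: log2(p) = -1.966833, -p*log2(p) = 0.503143
  p = 12/43 = 0.279070: log2(p) = -1.841302, -p*log2(p) = 0.513852
H = 0.396461 + 0.527087 + 0.503143 + 0.513852 = 1.940543

H = 1.9405 bits/symbol


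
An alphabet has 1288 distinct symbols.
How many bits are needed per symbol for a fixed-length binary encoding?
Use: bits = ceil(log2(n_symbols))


log2(1288) = 10.3309
Bracket: 2^10 = 1024 < 1288 <= 2^11 = 2048
So ceil(log2(1288)) = 11

bits = ceil(log2(1288)) = ceil(10.3309) = 11 bits


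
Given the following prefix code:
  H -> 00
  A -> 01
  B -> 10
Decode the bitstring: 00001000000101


Decoding step by step:
Bits 00 -> H
Bits 00 -> H
Bits 10 -> B
Bits 00 -> H
Bits 00 -> H
Bits 01 -> A
Bits 01 -> A


Decoded message: HHBHHAA


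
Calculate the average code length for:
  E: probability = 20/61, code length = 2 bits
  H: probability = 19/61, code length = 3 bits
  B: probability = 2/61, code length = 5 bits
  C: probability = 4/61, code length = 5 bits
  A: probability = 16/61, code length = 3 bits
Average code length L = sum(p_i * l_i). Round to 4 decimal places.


Weighted contributions p_i * l_i:
  E: (20/61) * 2 = 40/61
  H: (19/61) * 3 = 57/61
  B: (2/61) * 5 = 10/61
  C: (4/61) * 5 = 20/61
  A: (16/61) * 3 = 48/61
Sum = (40 + 57 + 10 + 20 + 48)/61 = 175/61

L = 175/61 = 2.8689 bits/symbol


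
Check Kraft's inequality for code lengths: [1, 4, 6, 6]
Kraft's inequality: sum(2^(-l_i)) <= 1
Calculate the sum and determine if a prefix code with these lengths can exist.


Sum = 2^(-1) + 2^(-4) + 2^(-6) + 2^(-6)
    = 0.5 + 0.0625 + 0.015625 + 0.015625
    = 38/64 = 0.59375
Since 0.59375 <= 1, Kraft's inequality IS satisfied.
A prefix code with these lengths CAN exist.

Kraft sum = 0.59375. Satisfied.


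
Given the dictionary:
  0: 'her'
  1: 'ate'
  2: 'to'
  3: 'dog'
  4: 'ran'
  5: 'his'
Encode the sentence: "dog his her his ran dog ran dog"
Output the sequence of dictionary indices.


Look up each word in the dictionary:
  'dog' -> 3
  'his' -> 5
  'her' -> 0
  'his' -> 5
  'ran' -> 4
  'dog' -> 3
  'ran' -> 4
  'dog' -> 3

Encoded: [3, 5, 0, 5, 4, 3, 4, 3]


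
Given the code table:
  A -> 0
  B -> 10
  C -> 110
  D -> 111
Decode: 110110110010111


Decoding:
110 -> C
110 -> C
110 -> C
0 -> A
10 -> B
111 -> D


Result: CCCABD


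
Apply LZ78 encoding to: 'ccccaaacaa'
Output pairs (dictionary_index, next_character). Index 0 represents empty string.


LZ78 encoding steps:
Dictionary: {0: ''}
Step 1: w='' (idx 0), next='c' -> output (0, 'c'), add 'c' as idx 1
Step 2: w='c' (idx 1), next='c' -> output (1, 'c'), add 'cc' as idx 2
Step 3: w='c' (idx 1), next='a' -> output (1, 'a'), add 'ca' as idx 3
Step 4: w='' (idx 0), next='a' -> output (0, 'a'), add 'a' as idx 4
Step 5: w='a' (idx 4), next='c' -> output (4, 'c'), add 'ac' as idx 5
Step 6: w='a' (idx 4), next='a' -> output (4, 'a'), add 'aa' as idx 6


Encoded: [(0, 'c'), (1, 'c'), (1, 'a'), (0, 'a'), (4, 'c'), (4, 'a')]


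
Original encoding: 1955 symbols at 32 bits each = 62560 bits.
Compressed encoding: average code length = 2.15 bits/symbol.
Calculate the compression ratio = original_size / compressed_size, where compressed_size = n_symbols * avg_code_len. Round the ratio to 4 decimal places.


original_size = n_symbols * orig_bits = 1955 * 32 = 62560 bits
compressed_size = n_symbols * avg_code_len = 1955 * 2.15 = 4203.25 bits
ratio = original_size / compressed_size = 62560 / 4203.25 = 14.8837

Compression ratio = 14.8837


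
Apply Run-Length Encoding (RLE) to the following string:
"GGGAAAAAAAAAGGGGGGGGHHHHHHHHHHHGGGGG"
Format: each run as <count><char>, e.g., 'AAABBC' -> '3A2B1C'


Scanning runs left to right:
  i=0: run of 'G' x 3 -> '3G'
  i=3: run of 'A' x 9 -> '9A'
  i=12: run of 'G' x 8 -> '8G'
  i=20: run of 'H' x 11 -> '11H'
  i=31: run of 'G' x 5 -> '5G'

RLE = 3G9A8G11H5G


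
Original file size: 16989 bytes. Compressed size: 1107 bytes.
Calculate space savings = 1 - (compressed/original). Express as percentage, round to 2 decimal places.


ratio = compressed/original = 1107/16989 = 0.06516
savings = 1 - ratio = 1 - 0.06516 = 0.93484
as a percentage: 0.93484 * 100 = 93.48%

Space savings = 1 - 1107/16989 = 93.48%


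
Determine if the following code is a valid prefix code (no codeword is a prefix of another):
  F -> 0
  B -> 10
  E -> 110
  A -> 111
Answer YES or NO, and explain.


Checking each pair (does one codeword prefix another?):
  F='0' vs B='10': no prefix
  F='0' vs E='110': no prefix
  F='0' vs A='111': no prefix
  B='10' vs F='0': no prefix
  B='10' vs E='110': no prefix
  B='10' vs A='111': no prefix
  E='110' vs F='0': no prefix
  E='110' vs B='10': no prefix
  E='110' vs A='111': no prefix
  A='111' vs F='0': no prefix
  A='111' vs B='10': no prefix
  A='111' vs E='110': no prefix
No violation found over all pairs.

YES -- this is a valid prefix code. No codeword is a prefix of any other codeword.


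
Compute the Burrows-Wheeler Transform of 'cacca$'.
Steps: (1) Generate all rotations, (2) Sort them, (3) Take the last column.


Rotations (sorted):
  0: $cacca -> last char: a
  1: a$cacc -> last char: c
  2: acca$c -> last char: c
  3: ca$cac -> last char: c
  4: cacca$ -> last char: $
  5: cca$ca -> last char: a


BWT = accc$a


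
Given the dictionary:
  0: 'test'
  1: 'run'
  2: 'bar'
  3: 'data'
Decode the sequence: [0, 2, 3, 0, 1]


Look up each index in the dictionary:
  0 -> 'test'
  2 -> 'bar'
  3 -> 'data'
  0 -> 'test'
  1 -> 'run'

Decoded: "test bar data test run"


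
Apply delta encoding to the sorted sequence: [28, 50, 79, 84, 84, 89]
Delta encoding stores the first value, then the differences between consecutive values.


First value: 28
Deltas:
  50 - 28 = 22
  79 - 50 = 29
  84 - 79 = 5
  84 - 84 = 0
  89 - 84 = 5


Delta encoded: [28, 22, 29, 5, 0, 5]


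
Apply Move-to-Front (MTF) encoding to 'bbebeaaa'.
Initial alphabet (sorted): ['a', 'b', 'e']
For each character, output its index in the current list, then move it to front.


MTF encoding:
'b': index 1 in ['a', 'b', 'e'] -> ['b', 'a', 'e']
'b': index 0 in ['b', 'a', 'e'] -> ['b', 'a', 'e']
'e': index 2 in ['b', 'a', 'e'] -> ['e', 'b', 'a']
'b': index 1 in ['e', 'b', 'a'] -> ['b', 'e', 'a']
'e': index 1 in ['b', 'e', 'a'] -> ['e', 'b', 'a']
'a': index 2 in ['e', 'b', 'a'] -> ['a', 'e', 'b']
'a': index 0 in ['a', 'e', 'b'] -> ['a', 'e', 'b']
'a': index 0 in ['a', 'e', 'b'] -> ['a', 'e', 'b']


Output: [1, 0, 2, 1, 1, 2, 0, 0]


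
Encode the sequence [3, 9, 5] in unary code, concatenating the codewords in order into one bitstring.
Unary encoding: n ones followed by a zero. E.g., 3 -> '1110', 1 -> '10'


Encode each number as n ones followed by a terminating 0:
  3 -> 1110 (4 bits)
  9 -> 1111111110 (10 bits)
  5 -> 111110 (6 bits)
Total length = 4 + 10 + 6 = 20 bits.

Unary([3, 9, 5]) = 11101111111110111110 (20 bits)


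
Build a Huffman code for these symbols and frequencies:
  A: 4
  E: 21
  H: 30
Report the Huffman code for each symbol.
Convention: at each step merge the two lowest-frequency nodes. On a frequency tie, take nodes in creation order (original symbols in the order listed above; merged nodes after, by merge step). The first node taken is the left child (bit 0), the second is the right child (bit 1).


Huffman tree construction:
Step 1: Merge A(4) + E(21) = 25
Step 2: Merge (A+E)(25) + H(30) = 55
Read each symbol's code off the tree from the root (left child = 0, right child = 1).

Codes:
  A: 00 (length 2)
  E: 01 (length 2)
  H: 1 (length 1)
Average code length: 80/55 = 1.4545 bits/symbol


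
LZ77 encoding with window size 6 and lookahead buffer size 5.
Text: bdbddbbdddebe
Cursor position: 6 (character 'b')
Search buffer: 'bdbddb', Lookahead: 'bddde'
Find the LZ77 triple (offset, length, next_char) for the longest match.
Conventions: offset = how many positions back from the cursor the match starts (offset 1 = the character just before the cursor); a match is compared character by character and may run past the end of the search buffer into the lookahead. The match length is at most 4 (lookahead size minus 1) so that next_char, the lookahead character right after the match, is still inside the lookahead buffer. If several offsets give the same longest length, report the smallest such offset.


Try each offset into the search buffer:
  offset=1 (pos 5, char 'b'): match length 1
  offset=2 (pos 4, char 'd'): match length 0
  offset=3 (pos 3, char 'd'): match length 0
  offset=4 (pos 2, char 'b'): match length 3
  offset=5 (pos 1, char 'd'): match length 0
  offset=6 (pos 0, char 'b'): match length 2
Longest match has length 3 at offset 4.
next_char = character at position 6 + 3 = 9 -> 'd'

Best match: offset=4, length=3 (matching 'bdd' starting at position 2)
LZ77 triple: (4, 3, 'd')


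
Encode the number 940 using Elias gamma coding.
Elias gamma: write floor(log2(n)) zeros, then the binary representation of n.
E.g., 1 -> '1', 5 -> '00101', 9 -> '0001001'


num_bits = floor(log2(940)) + 1 = 10
leading_zeros = num_bits - 1 = 9
binary(940) = 1110101100

Elias gamma(940) = '000000000' + '1110101100' = 0000000001110101100 (19 bits)


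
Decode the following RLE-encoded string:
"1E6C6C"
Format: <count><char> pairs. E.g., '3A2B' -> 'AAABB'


Expanding each <count><char> pair:
  1E -> 'E'
  6C -> 'CCCCCC'
  6C -> 'CCCCCC'

Decoded = ECCCCCCCCCCCC


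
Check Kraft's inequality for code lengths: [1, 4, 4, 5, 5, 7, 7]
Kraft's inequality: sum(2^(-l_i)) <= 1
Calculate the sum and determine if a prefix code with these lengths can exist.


Sum = 2^(-1) + 2^(-4) + 2^(-4) + 2^(-5) + 2^(-5) + 2^(-7) + 2^(-7)
    = 0.5 + 0.0625 + 0.0625 + 0.03125 + 0.03125 + 0.0078125 + 0.0078125
    = 90/128 = 0.703125
Since 0.703125 <= 1, Kraft's inequality IS satisfied.
A prefix code with these lengths CAN exist.

Kraft sum = 0.703125. Satisfied.


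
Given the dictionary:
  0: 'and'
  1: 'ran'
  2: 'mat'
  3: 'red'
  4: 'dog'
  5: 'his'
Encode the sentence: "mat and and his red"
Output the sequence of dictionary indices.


Look up each word in the dictionary:
  'mat' -> 2
  'and' -> 0
  'and' -> 0
  'his' -> 5
  'red' -> 3

Encoded: [2, 0, 0, 5, 3]


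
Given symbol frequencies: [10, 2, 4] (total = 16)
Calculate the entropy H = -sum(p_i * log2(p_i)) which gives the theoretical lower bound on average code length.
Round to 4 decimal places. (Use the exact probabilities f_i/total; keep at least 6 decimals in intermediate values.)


Per-symbol terms -p_i * log2(p_i) with p_i = f_i/16:
  p = 10/16 = 0.625000: log2(p) = -0.678072, -p*log2(p) = 0.423795
  p = 2/16 = 0.125000: log2(p) = -3.000000, -p*log2(p) = 0.375000
  p = 4/16 = 0.250000: log2(p) = -2.000000, -p*log2(p) = 0.500000
H = 0.423795 + 0.375000 + 0.500000 = 1.298795

H = 1.2988 bits/symbol


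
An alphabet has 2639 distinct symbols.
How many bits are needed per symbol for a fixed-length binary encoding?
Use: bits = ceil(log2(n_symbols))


log2(2639) = 11.3658
Bracket: 2^11 = 2048 < 2639 <= 2^12 = 4096
So ceil(log2(2639)) = 12

bits = ceil(log2(2639)) = ceil(11.3658) = 12 bits
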